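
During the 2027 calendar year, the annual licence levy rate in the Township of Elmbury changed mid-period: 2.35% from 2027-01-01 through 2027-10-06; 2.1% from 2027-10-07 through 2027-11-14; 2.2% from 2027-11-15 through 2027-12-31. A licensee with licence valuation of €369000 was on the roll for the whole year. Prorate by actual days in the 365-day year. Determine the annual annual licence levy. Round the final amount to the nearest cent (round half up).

€8501.66

2027-01-01 to 2027-10-06: 279 days at 2.35% → €369000 × 2.35% × 279/365 = €6628.3521
2027-10-07 to 2027-11-14: 39 days at 2.1% → €369000 × 2.1% × 39/365 = €827.9753
2027-11-15 to 2027-12-31: 47 days at 2.2% → €369000 × 2.2% × 47/365 = €1045.3315
Total = €8501.6589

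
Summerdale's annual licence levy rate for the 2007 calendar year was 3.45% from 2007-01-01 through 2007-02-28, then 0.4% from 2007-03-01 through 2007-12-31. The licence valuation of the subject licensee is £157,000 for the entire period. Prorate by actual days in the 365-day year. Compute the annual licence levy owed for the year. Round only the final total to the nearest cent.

2007-01-01 to 2007-02-28: 59 days at 3.45% → £157,000 × 3.45% × 59/365 = £875.5438
2007-03-01 to 2007-12-31: 306 days at 0.4% → £157,000 × 0.4% × 306/365 = £526.4877
Total = £1,402.0315

£1,402.03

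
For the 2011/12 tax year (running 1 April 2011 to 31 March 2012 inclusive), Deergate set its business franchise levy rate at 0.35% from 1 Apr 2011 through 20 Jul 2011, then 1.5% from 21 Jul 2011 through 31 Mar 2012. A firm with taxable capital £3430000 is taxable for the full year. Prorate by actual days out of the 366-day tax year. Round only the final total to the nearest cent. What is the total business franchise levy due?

£39487.17

1 Apr – 20 Jul 2011: 111 days at 0.35% → £3430000 × 0.35% × 111/366 = £3640.8607
21 Jul 2011 – 31 Mar 2012: 255 days at 1.5% → £3430000 × 1.5% × 255/366 = £35846.3115
Total = £39487.1721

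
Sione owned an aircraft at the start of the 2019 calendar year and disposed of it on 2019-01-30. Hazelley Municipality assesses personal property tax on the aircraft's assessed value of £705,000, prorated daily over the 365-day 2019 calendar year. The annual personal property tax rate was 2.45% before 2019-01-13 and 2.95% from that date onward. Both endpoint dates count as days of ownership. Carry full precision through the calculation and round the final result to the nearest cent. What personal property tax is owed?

£1,593.49

2019-01-01 to 2019-01-12: 12 days at 2.45% → £705,000 × 2.45% × 12/365 = £567.8630
2019-01-13 to 2019-01-30: 18 days at 2.95% → £705,000 × 2.95% × 18/365 = £1,025.6301
Total = £1,593.4932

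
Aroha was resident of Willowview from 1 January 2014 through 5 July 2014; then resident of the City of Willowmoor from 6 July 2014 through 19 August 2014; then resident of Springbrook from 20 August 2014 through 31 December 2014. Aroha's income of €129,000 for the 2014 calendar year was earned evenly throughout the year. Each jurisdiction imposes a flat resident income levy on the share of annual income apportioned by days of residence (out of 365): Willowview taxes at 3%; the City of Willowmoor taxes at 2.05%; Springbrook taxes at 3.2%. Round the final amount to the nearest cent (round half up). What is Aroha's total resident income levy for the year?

Willowview, 1 January – 5 July 2014: 186 days → €129,000 × 3% × 186/365 = €1,972.1096
The City of Willowmoor, 6 July – 19 August 2014: 45 days → €129,000 × 2.05% × 45/365 = €326.0342
Springbrook, 20 August – 31 December 2014: 134 days → €129,000 × 3.2% × 134/365 = €1,515.4849
Total = €3,813.6288

€3,813.63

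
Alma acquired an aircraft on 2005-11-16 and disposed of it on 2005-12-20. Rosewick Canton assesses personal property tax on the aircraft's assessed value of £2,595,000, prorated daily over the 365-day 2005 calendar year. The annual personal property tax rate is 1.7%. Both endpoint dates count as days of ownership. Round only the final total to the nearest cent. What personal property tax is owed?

£4,230.21

Days held (2005-11-16 to 2005-12-20): 35 out of 365
Tax = £2,595,000 × 1.7% × 35/365 = £4,230.2055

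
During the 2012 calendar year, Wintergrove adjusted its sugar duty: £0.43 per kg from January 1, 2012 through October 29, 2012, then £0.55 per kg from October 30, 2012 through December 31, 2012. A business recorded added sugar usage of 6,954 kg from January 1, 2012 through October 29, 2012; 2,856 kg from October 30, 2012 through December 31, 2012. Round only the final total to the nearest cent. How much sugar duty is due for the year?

£4,561.02

January 1 – October 29, 2012: 6,954 kg at £0.43/kg → £2,990.22
October 30 – December 31, 2012: 2,856 kg at £0.55/kg → £1,570.80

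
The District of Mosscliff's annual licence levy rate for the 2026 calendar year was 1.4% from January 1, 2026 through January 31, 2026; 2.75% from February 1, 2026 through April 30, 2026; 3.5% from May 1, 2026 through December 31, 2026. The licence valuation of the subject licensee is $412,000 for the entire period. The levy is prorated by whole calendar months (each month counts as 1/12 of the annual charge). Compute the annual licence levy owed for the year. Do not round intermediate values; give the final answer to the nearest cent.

January 1 – January 31, 2026: 1 month at 1.4% → $412,000 × 1.4% × 1/12 = $480.6667
February 1 – April 30, 2026: 3 months at 2.75% → $412,000 × 2.75% × 3/12 = $2,832.5000
May 1 – December 31, 2026: 8 months at 3.5% → $412,000 × 3.5% × 8/12 = $9,613.3333
Total = $12,926.5000

$12,926.50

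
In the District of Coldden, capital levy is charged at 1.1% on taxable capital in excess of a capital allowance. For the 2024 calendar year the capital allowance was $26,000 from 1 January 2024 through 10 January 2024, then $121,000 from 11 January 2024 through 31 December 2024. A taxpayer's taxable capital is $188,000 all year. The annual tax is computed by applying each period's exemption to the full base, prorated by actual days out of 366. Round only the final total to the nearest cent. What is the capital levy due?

1 January – 10 January 2024: 10 days, exemption $26,000 → ($188,000 − $26,000) × 1.1% × 10/366 = $48.6885
11 January – 31 December 2024: 356 days, exemption $121,000 → ($188,000 − $121,000) × 1.1% × 356/366 = $716.8634
Total = $765.5519

$765.55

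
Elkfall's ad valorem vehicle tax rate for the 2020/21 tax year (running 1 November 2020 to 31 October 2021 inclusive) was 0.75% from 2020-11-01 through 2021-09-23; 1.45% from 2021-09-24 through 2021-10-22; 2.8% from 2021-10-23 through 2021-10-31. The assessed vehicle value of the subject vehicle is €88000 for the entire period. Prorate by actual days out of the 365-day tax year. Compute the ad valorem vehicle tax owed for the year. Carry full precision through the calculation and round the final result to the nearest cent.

2020-11-01 to 2021-09-23: 327 days at 0.75% → €88000 × 0.75% × 327/365 = €591.2877
2021-09-24 to 2021-10-22: 29 days at 1.45% → €88000 × 1.45% × 29/365 = €101.3808
2021-10-23 to 2021-10-31: 9 days at 2.8% → €88000 × 2.8% × 9/365 = €60.7562
Total = €753.4247

€753.42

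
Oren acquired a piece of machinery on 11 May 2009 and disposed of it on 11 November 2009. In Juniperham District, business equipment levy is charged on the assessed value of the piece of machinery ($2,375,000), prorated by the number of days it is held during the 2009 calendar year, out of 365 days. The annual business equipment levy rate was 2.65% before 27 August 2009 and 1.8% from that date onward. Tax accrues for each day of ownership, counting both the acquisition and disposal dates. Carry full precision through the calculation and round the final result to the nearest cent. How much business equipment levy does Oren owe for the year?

11 May – 26 August 2009: 108 days at 2.65% → $2,375,000 × 2.65% × 108/365 = $18,622.6027
27 August – 11 November 2009: 77 days at 1.8% → $2,375,000 × 1.8% × 77/365 = $9,018.4932
Total = $27,641.0959

$27,641.10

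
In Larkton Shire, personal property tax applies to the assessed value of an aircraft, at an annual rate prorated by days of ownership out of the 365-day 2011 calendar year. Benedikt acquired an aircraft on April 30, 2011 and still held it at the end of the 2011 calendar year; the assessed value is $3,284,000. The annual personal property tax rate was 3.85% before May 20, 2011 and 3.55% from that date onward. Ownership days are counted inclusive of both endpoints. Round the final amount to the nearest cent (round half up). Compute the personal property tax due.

April 30 – May 19, 2011: 20 days at 3.85% → $3,284,000 × 3.85% × 20/365 = $6,927.8904
May 20 – December 31, 2011: 226 days at 3.55% → $3,284,000 × 3.55% × 226/365 = $72,185.0192
Total = $79,112.9096

$79,112.91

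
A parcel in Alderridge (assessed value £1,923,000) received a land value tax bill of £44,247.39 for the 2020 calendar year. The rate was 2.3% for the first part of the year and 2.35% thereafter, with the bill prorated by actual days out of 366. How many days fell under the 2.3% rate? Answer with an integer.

359 days

Let d = days at the first rate; then 366 − d days at the second rate.
£1,923,000 × [2.3%·d + 2.35%·(366−d)] / 366 = £44,247.39
Solving gives d = 359, so the new rate took effect on December 25, 2020.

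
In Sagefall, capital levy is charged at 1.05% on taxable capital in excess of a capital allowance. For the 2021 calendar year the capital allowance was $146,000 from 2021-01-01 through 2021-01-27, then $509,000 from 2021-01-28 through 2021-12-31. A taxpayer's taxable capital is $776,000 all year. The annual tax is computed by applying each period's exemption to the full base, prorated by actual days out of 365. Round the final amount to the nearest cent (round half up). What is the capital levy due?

$3,085.45

2021-01-01 to 2021-01-27: 27 days, exemption $146,000 → ($776,000 − $146,000) × 1.05% × 27/365 = $489.3288
2021-01-28 to 2021-12-31: 338 days, exemption $509,000 → ($776,000 − $509,000) × 1.05% × 338/365 = $2,596.1178
Total = $3,085.4466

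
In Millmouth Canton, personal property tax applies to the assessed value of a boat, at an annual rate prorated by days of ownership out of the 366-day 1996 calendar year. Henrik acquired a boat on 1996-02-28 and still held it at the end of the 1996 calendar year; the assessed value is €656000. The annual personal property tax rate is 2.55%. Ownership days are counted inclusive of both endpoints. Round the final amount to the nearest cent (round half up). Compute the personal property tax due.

€14077.11

Days held (1996-02-28 to 1996-12-31): 308 out of 366
Tax = €656000 × 2.55% × 308/366 = €14077.1148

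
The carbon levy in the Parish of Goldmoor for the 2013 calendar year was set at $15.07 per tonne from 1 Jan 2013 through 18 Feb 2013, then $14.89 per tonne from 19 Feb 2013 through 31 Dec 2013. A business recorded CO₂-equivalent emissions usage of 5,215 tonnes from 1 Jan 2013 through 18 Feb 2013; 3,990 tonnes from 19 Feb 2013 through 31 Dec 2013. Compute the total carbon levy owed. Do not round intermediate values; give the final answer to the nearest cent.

1 Jan – 18 Feb 2013: 5,215 tonnes at $15.07/tonne → $78590.05
19 Feb – 31 Dec 2013: 3,990 tonnes at $14.89/tonne → $59411.10

$138001.15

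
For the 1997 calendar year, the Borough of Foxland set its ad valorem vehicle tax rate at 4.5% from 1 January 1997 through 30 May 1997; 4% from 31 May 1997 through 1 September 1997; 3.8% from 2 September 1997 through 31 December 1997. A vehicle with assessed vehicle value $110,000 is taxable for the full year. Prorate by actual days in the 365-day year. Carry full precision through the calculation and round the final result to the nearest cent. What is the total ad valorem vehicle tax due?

$4,553.10

1 January – 30 May 1997: 150 days at 4.5% → $110,000 × 4.5% × 150/365 = $2,034.2466
31 May – 1 September 1997: 94 days at 4% → $110,000 × 4% × 94/365 = $1,133.1507
2 September – 31 December 1997: 121 days at 3.8% → $110,000 × 3.8% × 121/365 = $1,385.6986
Total = $4,553.0959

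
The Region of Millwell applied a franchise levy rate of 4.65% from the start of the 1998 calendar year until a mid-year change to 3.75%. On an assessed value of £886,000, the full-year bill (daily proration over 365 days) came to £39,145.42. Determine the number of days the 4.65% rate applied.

271 days

Let d = days at the first rate; then 365 − d days at the second rate.
£886,000 × [4.65%·d + 3.75%·(365−d)] / 365 = £39,145.42
Solving gives d = 271, so the new rate took effect on 29 September 1998.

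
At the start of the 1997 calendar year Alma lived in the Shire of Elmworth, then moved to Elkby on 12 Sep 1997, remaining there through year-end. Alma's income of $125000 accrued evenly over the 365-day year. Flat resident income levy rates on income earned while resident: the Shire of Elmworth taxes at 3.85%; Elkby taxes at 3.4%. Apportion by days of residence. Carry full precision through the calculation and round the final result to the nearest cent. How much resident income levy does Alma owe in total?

$4641.44

The Shire of Elmworth, 1 Jan – 11 Sep 1997: 254 days → $125000 × 3.85% × 254/365 = $3348.9726
Elkby, 12 Sep – 31 Dec 1997: 111 days → $125000 × 3.4% × 111/365 = $1292.4658
Total = $4641.4384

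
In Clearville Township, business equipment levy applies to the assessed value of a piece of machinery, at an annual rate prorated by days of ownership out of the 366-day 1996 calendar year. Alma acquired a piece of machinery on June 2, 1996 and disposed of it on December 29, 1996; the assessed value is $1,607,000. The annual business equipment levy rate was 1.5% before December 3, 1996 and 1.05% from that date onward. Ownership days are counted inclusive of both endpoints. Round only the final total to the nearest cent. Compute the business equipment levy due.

June 2 – December 2, 1996: 184 days at 1.5% → $1,607,000 × 1.5% × 184/366 = $12,118.3607
December 3 – December 29, 1996: 27 days at 1.05% → $1,607,000 × 1.05% × 27/366 = $1,244.7664
Total = $13,363.1270

$13,363.13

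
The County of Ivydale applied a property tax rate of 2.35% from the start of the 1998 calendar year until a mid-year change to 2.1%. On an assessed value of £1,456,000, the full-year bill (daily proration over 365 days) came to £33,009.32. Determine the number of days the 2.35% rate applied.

244 days

Let d = days at the first rate; then 365 − d days at the second rate.
£1,456,000 × [2.35%·d + 2.1%·(365−d)] / 365 = £33,009.32
Solving gives d = 244, so the new rate took effect on 2 September 1998.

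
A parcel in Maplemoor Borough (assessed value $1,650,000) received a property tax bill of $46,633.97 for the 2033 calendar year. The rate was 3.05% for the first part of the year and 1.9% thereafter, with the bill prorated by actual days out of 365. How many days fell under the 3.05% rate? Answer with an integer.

Let d = days at the first rate; then 365 − d days at the second rate.
$1,650,000 × [3.05%·d + 1.9%·(365−d)] / 365 = $46,633.97
Solving gives d = 294, so the new rate took effect on October 22, 2033.

294 days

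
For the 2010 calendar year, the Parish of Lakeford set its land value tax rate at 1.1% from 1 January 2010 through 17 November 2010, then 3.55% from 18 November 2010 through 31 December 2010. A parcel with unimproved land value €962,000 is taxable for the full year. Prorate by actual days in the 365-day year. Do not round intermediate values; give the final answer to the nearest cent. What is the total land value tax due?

1 January – 17 November 2010: 321 days at 1.1% → €962,000 × 1.1% × 321/365 = €9,306.3616
18 November – 31 December 2010: 44 days at 3.55% → €962,000 × 3.55% × 44/365 = €4,116.8329
Total = €13,423.1945

€13,423.19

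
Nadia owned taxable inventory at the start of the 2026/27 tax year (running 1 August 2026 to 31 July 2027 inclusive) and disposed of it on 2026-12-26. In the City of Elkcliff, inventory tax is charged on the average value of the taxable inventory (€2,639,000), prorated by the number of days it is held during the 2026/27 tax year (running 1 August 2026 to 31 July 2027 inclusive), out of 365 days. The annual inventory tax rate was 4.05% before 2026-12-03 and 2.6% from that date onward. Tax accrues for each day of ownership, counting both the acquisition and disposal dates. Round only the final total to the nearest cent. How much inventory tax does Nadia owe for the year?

2026-08-01 to 2026-12-02: 124 days at 4.05% → €2,639,000 × 4.05% × 124/365 = €36,309.7479
2026-12-03 to 2026-12-26: 24 days at 2.6% → €2,639,000 × 2.6% × 24/365 = €4,511.6055
Total = €40,821.3534

€40,821.35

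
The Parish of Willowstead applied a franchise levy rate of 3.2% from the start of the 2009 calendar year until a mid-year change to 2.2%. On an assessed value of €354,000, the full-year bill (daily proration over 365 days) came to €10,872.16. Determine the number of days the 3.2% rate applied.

Let d = days at the first rate; then 365 − d days at the second rate.
€354,000 × [3.2%·d + 2.2%·(365−d)] / 365 = €10,872.16
Solving gives d = 318, so the new rate took effect on 15 November 2009.

318 days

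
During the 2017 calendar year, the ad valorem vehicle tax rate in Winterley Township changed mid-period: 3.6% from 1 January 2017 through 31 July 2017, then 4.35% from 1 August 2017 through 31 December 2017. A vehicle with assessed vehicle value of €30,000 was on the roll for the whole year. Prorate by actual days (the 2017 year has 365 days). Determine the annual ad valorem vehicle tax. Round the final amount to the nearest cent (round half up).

€1,174.32

1 January – 31 July 2017: 212 days at 3.6% → €30,000 × 3.6% × 212/365 = €627.2877
1 August – 31 December 2017: 153 days at 4.35% → €30,000 × 4.35% × 153/365 = €547.0274
Total = €1,174.3151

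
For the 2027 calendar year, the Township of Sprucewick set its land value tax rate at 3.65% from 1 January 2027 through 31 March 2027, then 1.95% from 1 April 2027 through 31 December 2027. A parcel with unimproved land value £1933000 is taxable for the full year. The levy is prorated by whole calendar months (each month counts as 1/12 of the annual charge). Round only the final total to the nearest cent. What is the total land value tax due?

1 January – 31 March 2027: 3 months at 3.65% → £1933000 × 3.65% × 3/12 = £17638.6250
1 April – 31 December 2027: 9 months at 1.95% → £1933000 × 1.95% × 9/12 = £28270.1250
Total = £45908.7500

£45908.75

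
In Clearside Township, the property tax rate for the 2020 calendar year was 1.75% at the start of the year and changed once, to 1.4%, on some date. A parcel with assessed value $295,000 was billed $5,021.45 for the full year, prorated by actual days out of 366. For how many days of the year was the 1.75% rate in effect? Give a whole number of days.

316 days

Let d = days at the first rate; then 366 − d days at the second rate.
$295,000 × [1.75%·d + 1.4%·(366−d)] / 366 = $5,021.45
Solving gives d = 316, so the new rate took effect on November 12, 2020.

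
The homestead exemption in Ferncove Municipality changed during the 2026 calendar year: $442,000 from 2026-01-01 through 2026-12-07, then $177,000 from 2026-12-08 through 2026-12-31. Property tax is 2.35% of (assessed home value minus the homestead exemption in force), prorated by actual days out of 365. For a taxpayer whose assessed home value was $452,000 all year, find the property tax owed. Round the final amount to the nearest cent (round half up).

$644.48

2026-01-01 to 2026-12-07: 341 days, exemption $442,000 → ($452,000 − $442,000) × 2.35% × 341/365 = $219.5479
2026-12-08 to 2026-12-31: 24 days, exemption $177,000 → ($452,000 − $177,000) × 2.35% × 24/365 = $424.9315
Total = $644.4795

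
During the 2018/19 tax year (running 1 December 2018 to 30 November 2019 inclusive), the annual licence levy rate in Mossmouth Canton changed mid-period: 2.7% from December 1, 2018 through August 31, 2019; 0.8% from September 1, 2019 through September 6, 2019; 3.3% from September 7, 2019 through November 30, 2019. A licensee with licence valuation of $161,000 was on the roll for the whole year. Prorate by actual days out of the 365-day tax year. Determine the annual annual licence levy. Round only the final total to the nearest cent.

December 1, 2018 – August 31, 2019: 274 days at 2.7% → $161,000 × 2.7% × 274/365 = $3,263.2274
September 1 – September 6, 2019: 6 days at 0.8% → $161,000 × 0.8% × 6/365 = $21.1726
September 7 – November 30, 2019: 85 days at 3.3% → $161,000 × 3.3% × 85/365 = $1,237.2740
Total = $4,521.6740

$4,521.67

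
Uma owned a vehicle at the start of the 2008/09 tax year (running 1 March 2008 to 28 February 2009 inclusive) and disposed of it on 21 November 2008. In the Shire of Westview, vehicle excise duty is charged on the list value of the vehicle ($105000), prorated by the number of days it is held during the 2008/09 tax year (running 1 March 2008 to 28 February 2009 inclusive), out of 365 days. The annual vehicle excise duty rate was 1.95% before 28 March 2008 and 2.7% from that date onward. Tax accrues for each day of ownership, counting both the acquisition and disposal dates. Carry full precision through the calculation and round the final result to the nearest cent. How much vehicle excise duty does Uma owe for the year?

$2007.80

1 March – 27 March 2008: 27 days at 1.95% → $105000 × 1.95% × 27/365 = $151.4589
28 March – 21 November 2008: 239 days at 2.7% → $105000 × 2.7% × 239/365 = $1856.3425
Total = $2007.8014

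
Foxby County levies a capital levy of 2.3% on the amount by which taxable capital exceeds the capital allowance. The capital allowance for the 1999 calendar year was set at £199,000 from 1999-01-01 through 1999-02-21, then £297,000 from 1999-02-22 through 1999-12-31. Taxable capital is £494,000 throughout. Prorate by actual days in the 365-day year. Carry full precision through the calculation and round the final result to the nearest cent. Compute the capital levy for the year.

£4,852.12

1999-01-01 to 1999-02-21: 52 days, exemption £199,000 → (£494,000 − £199,000) × 2.3% × 52/365 = £966.6301
1999-02-22 to 1999-12-31: 313 days, exemption £297,000 → (£494,000 − £297,000) × 2.3% × 313/365 = £3,885.4877
Total = £4,852.1178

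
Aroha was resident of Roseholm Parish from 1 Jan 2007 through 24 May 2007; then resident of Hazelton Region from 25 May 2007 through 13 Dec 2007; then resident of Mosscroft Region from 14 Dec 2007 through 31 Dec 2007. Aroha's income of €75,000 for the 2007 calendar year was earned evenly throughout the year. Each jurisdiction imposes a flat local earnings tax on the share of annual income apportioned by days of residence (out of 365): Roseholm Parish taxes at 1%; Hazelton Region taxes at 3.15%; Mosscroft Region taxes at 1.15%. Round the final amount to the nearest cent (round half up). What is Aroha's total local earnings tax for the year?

Roseholm Parish, 1 Jan – 24 May 2007: 144 days → €75,000 × 1% × 144/365 = €295.8904
Hazelton Region, 25 May – 13 Dec 2007: 203 days → €75,000 × 3.15% × 203/365 = €1,313.9384
Mosscroft Region, 14 Dec – 31 Dec 2007: 18 days → €75,000 × 1.15% × 18/365 = €42.5342
Total = €1,652.3630

€1,652.36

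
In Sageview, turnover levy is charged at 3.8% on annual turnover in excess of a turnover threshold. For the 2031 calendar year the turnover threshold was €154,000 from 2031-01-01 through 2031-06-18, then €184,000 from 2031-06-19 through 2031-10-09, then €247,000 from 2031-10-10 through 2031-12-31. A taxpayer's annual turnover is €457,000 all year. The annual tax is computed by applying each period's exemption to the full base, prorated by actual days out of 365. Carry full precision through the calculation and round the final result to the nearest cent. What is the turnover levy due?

€10,357.45

2031-01-01 to 2031-06-18: 169 days, exemption €154,000 → (€457,000 − €154,000) × 3.8% × 169/365 = €5,331.1397
2031-06-19 to 2031-10-09: 113 days, exemption €184,000 → (€457,000 − €184,000) × 3.8% × 113/365 = €3,211.6767
2031-10-10 to 2031-12-31: 83 days, exemption €247,000 → (€457,000 − €247,000) × 3.8% × 83/365 = €1,814.6301
Total = €10,357.4466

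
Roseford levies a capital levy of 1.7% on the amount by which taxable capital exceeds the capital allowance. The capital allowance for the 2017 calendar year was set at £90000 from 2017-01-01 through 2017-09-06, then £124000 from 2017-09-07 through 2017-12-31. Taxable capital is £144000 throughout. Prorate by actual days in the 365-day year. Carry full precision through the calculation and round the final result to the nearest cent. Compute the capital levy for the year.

2017-01-01 to 2017-09-06: 249 days, exemption £90000 → (£144000 − £90000) × 1.7% × 249/365 = £626.2521
2017-09-07 to 2017-12-31: 116 days, exemption £124000 → (£144000 − £124000) × 1.7% × 116/365 = £108.0548
Total = £734.3068

£734.31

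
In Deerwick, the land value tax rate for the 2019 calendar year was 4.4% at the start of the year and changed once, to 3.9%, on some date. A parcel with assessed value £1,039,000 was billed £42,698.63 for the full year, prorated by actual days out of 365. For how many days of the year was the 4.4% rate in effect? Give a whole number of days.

Let d = days at the first rate; then 365 − d days at the second rate.
£1,039,000 × [4.4%·d + 3.9%·(365−d)] / 365 = £42,698.63
Solving gives d = 153, so the new rate took effect on 3 June 2019.

153 days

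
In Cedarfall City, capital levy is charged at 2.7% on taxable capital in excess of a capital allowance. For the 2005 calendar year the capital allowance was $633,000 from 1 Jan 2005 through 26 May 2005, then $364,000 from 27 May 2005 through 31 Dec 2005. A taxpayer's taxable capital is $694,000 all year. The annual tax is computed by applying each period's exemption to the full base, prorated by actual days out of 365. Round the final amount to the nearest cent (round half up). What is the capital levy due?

1 Jan – 26 May 2005: 146 days, exemption $633,000 → ($694,000 − $633,000) × 2.7% × 146/365 = $658.8000
27 May – 31 Dec 2005: 219 days, exemption $364,000 → ($694,000 − $364,000) × 2.7% × 219/365 = $5,346.0000
Total = $6,004.8000

$6,004.80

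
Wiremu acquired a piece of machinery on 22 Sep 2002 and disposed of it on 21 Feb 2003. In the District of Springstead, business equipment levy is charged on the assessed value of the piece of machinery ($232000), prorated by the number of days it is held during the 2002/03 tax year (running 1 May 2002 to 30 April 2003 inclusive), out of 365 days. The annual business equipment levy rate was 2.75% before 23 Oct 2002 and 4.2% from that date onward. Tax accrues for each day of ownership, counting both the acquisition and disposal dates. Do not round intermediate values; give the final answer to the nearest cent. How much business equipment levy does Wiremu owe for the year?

$3798.76

22 Sep – 22 Oct 2002: 31 days at 2.75% → $232000 × 2.75% × 31/365 = $541.8630
23 Oct 2002 – 21 Feb 2003: 122 days at 4.2% → $232000 × 4.2% × 122/365 = $3256.8986
Total = $3798.7616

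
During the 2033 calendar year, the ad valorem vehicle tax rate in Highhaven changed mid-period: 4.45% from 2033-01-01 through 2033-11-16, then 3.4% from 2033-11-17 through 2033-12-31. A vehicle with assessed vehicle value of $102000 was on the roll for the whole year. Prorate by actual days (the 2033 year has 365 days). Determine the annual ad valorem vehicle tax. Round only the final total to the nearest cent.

2033-01-01 to 2033-11-16: 320 days at 4.45% → $102000 × 4.45% × 320/365 = $3979.3973
2033-11-17 to 2033-12-31: 45 days at 3.4% → $102000 × 3.4% × 45/365 = $427.5616
Total = $4406.9589

$4406.96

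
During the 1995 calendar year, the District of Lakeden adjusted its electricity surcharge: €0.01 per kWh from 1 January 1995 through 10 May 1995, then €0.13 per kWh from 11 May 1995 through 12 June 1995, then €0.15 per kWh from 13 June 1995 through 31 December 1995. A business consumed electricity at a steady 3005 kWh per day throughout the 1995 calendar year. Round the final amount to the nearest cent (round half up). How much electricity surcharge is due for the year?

1 January – 10 May 1995: 130 days × 3005 kWh/day = 390,650 kWh at €0.01/kWh → €3,906.50
11 May – 12 June 1995: 33 days × 3005 kWh/day = 99,165 kWh at €0.13/kWh → €12,891.45
13 June – 31 December 1995: 202 days × 3005 kWh/day = 607,010 kWh at €0.15/kWh → €91,051.50

€107,849.45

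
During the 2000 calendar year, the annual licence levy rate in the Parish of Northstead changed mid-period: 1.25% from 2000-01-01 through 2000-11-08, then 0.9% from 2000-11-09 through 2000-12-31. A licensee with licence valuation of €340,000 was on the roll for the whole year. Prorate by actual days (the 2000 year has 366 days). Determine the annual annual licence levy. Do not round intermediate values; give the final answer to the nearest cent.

€4,077.68

2000-01-01 to 2000-11-08: 313 days at 1.25% → €340,000 × 1.25% × 313/366 = €3,634.5628
2000-11-09 to 2000-12-31: 53 days at 0.9% → €340,000 × 0.9% × 53/366 = €443.1148
Total = €4,077.6776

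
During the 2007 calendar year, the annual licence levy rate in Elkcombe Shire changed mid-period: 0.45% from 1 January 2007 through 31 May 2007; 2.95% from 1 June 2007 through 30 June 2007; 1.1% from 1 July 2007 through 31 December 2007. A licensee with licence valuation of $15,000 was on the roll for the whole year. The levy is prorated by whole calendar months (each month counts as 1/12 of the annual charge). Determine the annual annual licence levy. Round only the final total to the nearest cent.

1 January – 31 May 2007: 5 months at 0.45% → $15,000 × 0.45% × 5/12 = $28.1250
1 June – 30 June 2007: 1 month at 2.95% → $15,000 × 2.95% × 1/12 = $36.8750
1 July – 31 December 2007: 6 months at 1.1% → $15,000 × 1.1% × 6/12 = $82.5000
Total = $147.5000

$147.50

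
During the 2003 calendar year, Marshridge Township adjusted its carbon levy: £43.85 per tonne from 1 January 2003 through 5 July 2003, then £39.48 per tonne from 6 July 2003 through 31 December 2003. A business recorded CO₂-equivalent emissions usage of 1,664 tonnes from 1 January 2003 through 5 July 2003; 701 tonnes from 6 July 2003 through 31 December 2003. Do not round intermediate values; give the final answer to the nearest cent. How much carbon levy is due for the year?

1 January – 5 July 2003: 1,664 tonnes at £43.85/tonne → £72966.40
6 July – 31 December 2003: 701 tonnes at £39.48/tonne → £27675.48

£100641.88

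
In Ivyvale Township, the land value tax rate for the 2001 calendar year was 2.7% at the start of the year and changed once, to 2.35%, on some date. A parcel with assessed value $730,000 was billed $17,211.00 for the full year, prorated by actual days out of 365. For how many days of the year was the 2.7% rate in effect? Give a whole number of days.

Let d = days at the first rate; then 365 − d days at the second rate.
$730,000 × [2.7%·d + 2.35%·(365−d)] / 365 = $17,211.00
Solving gives d = 8, so the new rate took effect on 9 January 2001.

8 days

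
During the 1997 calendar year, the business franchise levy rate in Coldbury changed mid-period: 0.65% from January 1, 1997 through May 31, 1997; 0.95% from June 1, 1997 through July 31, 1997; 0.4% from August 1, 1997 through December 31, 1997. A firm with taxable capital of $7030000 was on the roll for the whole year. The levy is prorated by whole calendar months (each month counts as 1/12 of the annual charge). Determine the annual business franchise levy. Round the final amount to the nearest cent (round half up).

$41887.08

January 1 – May 31, 1997: 5 months at 0.65% → $7030000 × 0.65% × 5/12 = $19039.5833
June 1 – July 31, 1997: 2 months at 0.95% → $7030000 × 0.95% × 2/12 = $11130.8333
August 1 – December 31, 1997: 5 months at 0.4% → $7030000 × 0.4% × 5/12 = $11716.6667
Total = $41887.0833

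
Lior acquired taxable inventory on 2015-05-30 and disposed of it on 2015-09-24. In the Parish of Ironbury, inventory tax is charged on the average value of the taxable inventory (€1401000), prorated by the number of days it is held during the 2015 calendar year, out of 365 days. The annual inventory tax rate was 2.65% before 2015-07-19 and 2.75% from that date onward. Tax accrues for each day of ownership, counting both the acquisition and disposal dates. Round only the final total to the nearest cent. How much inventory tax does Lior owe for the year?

€12263.55

2015-05-30 to 2015-07-18: 50 days at 2.65% → €1401000 × 2.65% × 50/365 = €5085.8219
2015-07-19 to 2015-09-24: 68 days at 2.75% → €1401000 × 2.75% × 68/365 = €7177.7260
Total = €12263.5479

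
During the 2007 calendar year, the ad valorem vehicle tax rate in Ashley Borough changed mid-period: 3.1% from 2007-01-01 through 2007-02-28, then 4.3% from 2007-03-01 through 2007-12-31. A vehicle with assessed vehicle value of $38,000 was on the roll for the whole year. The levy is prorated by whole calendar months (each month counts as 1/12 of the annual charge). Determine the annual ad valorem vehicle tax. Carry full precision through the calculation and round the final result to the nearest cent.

2007-01-01 to 2007-02-28: 2 months at 3.1% → $38,000 × 3.1% × 2/12 = $196.3333
2007-03-01 to 2007-12-31: 10 months at 4.3% → $38,000 × 4.3% × 10/12 = $1,361.6667
Total = $1,558.0000

$1,558.00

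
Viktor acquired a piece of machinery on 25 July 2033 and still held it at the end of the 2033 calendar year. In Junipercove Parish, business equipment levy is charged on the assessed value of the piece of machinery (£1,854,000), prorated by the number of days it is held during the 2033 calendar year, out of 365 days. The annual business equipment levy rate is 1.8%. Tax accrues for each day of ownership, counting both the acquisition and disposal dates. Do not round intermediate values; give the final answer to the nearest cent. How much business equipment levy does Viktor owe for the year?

£14,628.82

Days held (25 July – 31 December 2033): 160 out of 365
Tax = £1,854,000 × 1.8% × 160/365 = £14,628.8219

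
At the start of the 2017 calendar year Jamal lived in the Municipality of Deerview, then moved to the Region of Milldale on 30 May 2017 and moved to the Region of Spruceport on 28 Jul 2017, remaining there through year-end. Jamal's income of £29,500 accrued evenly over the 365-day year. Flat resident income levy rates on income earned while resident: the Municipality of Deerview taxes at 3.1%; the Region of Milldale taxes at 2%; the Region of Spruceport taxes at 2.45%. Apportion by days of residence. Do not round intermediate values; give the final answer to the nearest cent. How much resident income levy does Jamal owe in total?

£779.57

The Municipality of Deerview, 1 Jan – 29 May 2017: 149 days → £29,500 × 3.1% × 149/365 = £373.3164
The Region of Milldale, 30 May – 27 Jul 2017: 59 days → £29,500 × 2% × 59/365 = £95.3699
The Region of Spruceport, 28 Jul – 31 Dec 2017: 157 days → £29,500 × 2.45% × 157/365 = £310.8815
Total = £779.5678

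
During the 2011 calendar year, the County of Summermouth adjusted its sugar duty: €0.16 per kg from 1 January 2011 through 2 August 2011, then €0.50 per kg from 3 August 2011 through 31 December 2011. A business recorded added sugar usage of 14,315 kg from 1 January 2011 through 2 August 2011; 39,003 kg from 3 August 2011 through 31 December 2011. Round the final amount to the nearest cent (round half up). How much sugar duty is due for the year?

1 January – 2 August 2011: 14,315 kg at €0.16/kg → €2,290.40
3 August – 31 December 2011: 39,003 kg at €0.50/kg → €19,501.50

€21,791.90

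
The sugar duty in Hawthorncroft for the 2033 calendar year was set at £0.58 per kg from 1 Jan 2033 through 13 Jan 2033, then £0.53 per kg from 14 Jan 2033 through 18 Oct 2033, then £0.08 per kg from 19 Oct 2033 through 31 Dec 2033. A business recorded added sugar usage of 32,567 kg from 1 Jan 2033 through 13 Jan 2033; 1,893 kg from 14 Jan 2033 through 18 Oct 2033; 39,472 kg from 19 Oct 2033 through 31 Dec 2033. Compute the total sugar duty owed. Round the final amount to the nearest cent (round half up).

1 Jan – 13 Jan 2033: 32,567 kg at £0.58/kg → £18,888.86
14 Jan – 18 Oct 2033: 1,893 kg at £0.53/kg → £1,003.29
19 Oct – 31 Dec 2033: 39,472 kg at £0.08/kg → £3,157.76

£23,049.91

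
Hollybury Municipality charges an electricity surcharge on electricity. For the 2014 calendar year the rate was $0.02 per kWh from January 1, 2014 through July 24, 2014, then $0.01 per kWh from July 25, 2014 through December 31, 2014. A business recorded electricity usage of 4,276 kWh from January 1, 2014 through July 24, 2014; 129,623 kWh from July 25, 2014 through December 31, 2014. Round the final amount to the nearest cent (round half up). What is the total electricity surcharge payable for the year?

$1381.75

January 1 – July 24, 2014: 4,276 kWh at $0.02/kWh → $85.52
July 25 – December 31, 2014: 129,623 kWh at $0.01/kWh → $1296.23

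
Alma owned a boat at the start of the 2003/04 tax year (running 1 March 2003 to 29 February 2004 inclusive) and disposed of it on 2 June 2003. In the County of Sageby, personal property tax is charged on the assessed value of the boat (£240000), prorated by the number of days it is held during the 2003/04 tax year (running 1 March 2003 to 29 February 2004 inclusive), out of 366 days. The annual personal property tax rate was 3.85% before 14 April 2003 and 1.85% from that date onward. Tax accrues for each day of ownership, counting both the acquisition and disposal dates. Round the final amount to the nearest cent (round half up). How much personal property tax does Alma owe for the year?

£1717.38

1 March – 13 April 2003: 44 days at 3.85% → £240000 × 3.85% × 44/366 = £1110.8197
14 April – 2 June 2003: 50 days at 1.85% → £240000 × 1.85% × 50/366 = £606.5574
Total = £1717.3770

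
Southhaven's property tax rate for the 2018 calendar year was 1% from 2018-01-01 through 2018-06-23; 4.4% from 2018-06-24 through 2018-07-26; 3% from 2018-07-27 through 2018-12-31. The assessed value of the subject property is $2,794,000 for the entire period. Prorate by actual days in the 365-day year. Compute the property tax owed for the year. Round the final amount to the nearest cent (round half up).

2018-01-01 to 2018-06-23: 174 days at 1% → $2,794,000 × 1% × 174/365 = $13,319.3425
2018-06-24 to 2018-07-26: 33 days at 4.4% → $2,794,000 × 4.4% × 33/365 = $11,114.7616
2018-07-27 to 2018-12-31: 158 days at 3% → $2,794,000 × 3% × 158/365 = $36,283.7260
Total = $60,717.8301

$60,717.83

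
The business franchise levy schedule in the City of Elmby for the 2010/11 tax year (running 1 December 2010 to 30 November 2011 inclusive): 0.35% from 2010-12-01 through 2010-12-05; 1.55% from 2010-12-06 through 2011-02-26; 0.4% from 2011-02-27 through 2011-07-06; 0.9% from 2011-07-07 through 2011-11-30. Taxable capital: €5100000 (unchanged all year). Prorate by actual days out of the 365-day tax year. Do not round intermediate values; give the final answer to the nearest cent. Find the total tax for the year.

2010-12-01 to 2010-12-05: 5 days at 0.35% → €5100000 × 0.35% × 5/365 = €244.5205
2010-12-06 to 2011-02-26: 83 days at 1.55% → €5100000 × 1.55% × 83/365 = €17975.7534
2011-02-27 to 2011-07-06: 130 days at 0.4% → €5100000 × 0.4% × 130/365 = €7265.7534
2011-07-07 to 2011-11-30: 147 days at 0.9% → €5100000 × 0.9% × 147/365 = €18485.7534
Total = €43971.7808

€43971.78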